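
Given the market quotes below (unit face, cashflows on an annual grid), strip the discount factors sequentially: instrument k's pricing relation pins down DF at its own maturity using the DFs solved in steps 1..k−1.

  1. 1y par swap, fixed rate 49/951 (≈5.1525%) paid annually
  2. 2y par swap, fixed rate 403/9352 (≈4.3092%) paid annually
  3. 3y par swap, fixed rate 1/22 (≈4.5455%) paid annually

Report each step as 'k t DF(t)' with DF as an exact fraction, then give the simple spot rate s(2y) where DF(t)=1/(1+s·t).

step 1 [1y] swap r/1=49/951: DF=(1 − 49/951·(0))/(1+49/951) = 951/1000 ≈ 0.951000
step 2 [2y] swap r/1=403/9352: DF=(1 − 403/9352·(0.951000))/(1+403/9352) = 4597/5000 ≈ 0.919400
step 3 [3y] swap r/1=1/22: DF=(1 − 1/22·(0.951000+0.919400))/(1+1/22) = 547/625 ≈ 0.875200

1 1 951/1000
2 2 4597/5000
3 3 547/625
s(2y) = (1/(4597/5000) − 1)/(2) = 403/9194 ≈ 4.3833%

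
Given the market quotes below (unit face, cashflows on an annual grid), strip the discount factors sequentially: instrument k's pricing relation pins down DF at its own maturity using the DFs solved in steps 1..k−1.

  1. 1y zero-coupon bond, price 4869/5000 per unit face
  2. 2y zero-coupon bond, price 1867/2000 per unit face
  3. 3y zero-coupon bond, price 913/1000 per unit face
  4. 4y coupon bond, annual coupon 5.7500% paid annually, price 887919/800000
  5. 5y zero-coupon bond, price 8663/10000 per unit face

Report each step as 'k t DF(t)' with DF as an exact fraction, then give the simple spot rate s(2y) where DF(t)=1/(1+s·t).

step 1 [1y] zero: DF = P = 4869/5000 ≈ 0.973800
step 2 [2y] zero: DF = P = 1867/2000 ≈ 0.933500
step 3 [3y] zero: DF = P = 913/1000 ≈ 0.913000
step 4 [4y] bond c/1=23/400: DF=(887919/800000 − 23/400·(0.973800+0.933500+0.913000))/(1+23/400) = 4481/5000 ≈ 0.896200
step 5 [5y] zero: DF = P = 8663/10000 ≈ 0.866300

1 1 4869/5000
2 2 1867/2000
3 3 913/1000
4 4 4481/5000
5 5 8663/10000
s(2y) = (1/(1867/2000) − 1)/(2) = 133/3734 ≈ 3.5619%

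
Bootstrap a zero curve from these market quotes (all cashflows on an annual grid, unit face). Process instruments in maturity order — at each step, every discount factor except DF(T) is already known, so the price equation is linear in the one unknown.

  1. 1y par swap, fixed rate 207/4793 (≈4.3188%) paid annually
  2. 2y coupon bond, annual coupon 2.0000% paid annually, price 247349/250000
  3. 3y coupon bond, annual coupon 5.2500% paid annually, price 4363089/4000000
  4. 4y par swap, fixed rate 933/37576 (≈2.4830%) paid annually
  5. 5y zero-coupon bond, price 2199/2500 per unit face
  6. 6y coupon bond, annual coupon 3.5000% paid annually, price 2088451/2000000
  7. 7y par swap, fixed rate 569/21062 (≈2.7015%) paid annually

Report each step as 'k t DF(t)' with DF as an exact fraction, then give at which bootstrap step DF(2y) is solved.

1 1 4793/5000
2 2 1189/1250
3 3 9411/10000
4 4 9067/10000
5 5 2199/2500
6 6 8521/10000
7 7 8293/10000
DF(2y) is solved at step 2

step 1 [1y] swap r/1=207/4793: DF=(1 − 207/4793·(0))/(1+207/4793) = 4793/5000 ≈ 0.958600
step 2 [2y] bond c/1=1/50: DF=(247349/250000 − 1/50·(0.958600))/(1+1/50) = 1189/1250 ≈ 0.951200
step 3 [3y] bond c/1=21/400: DF=(4363089/4000000 − 21/400·(0.958600+0.951200))/(1+21/400) = 9411/10000 ≈ 0.941100
step 4 [4y] swap r/1=933/37576: DF=(1 − 933/37576·(0.958600+0.951200+0.941100))/(1+933/37576) = 9067/10000 ≈ 0.906700
step 5 [5y] zero: DF = P = 2199/2500 ≈ 0.879600
step 6 [6y] bond c/1=7/200: DF=(2088451/2000000 − 7/200·(0.958600+0.951200+0.941100+0.906700+0.879600))/(1+7/200) = 8521/10000 ≈ 0.852100
step 7 [7y] swap r/1=569/21062: DF=(1 − 569/21062·(0.958600+0.951200+0.941100+0.906700+0.879600+0.852100))/(1+569/21062) = 8293/10000 ≈ 0.829300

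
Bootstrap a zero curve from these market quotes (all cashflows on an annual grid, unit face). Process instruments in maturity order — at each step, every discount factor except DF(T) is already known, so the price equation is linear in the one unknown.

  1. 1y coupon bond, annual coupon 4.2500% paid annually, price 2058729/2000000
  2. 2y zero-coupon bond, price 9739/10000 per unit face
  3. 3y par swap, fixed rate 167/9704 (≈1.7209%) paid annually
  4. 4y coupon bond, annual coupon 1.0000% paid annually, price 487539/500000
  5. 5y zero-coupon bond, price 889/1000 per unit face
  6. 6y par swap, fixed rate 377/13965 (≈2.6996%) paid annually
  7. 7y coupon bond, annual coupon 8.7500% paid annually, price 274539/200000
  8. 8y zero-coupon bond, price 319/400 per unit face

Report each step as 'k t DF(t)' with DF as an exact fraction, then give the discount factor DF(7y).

1 1 4937/5000
2 2 9739/10000
3 3 9499/10000
4 4 4683/5000
5 5 889/1000
6 6 2123/2500
7 7 508/625
8 8 319/400
DF(7y) = 508/625 ≈ 0.812800

step 1 [1y] bond c/1=17/400: DF=(2058729/2000000 − 17/400·(0))/(1+17/400) = 4937/5000 ≈ 0.987400
step 2 [2y] zero: DF = P = 9739/10000 ≈ 0.973900
step 3 [3y] swap r/1=167/9704: DF=(1 − 167/9704·(0.987400+0.973900))/(1+167/9704) = 9499/10000 ≈ 0.949900
step 4 [4y] bond c/1=1/100: DF=(487539/500000 − 1/100·(0.987400+0.973900+0.949900))/(1+1/100) = 4683/5000 ≈ 0.936600
step 5 [5y] zero: DF = P = 889/1000 ≈ 0.889000
step 6 [6y] swap r/1=377/13965: DF=(1 − 377/13965·(0.987400+0.973900+0.949900+0.936600+0.889000))/(1+377/13965) = 2123/2500 ≈ 0.849200
step 7 [7y] bond c/1=7/80: DF=(274539/200000 − 7/80·(0.987400+0.973900+0.949900+0.936600+0.889000+0.849200))/(1+7/80) = 508/625 ≈ 0.812800
step 8 [8y] zero: DF = P = 319/400 ≈ 0.797500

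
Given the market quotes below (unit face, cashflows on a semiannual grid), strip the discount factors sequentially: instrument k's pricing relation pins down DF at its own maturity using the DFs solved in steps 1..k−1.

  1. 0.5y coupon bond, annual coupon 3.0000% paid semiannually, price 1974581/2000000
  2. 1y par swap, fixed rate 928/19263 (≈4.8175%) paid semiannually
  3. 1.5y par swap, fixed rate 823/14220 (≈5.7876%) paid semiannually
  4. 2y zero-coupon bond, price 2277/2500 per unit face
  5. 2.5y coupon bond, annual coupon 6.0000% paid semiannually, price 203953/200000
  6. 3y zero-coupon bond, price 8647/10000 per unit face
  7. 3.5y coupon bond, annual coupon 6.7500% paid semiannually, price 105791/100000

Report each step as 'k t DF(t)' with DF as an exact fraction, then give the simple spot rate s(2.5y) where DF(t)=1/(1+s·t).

1 1/2 9727/10000
2 1 596/625
3 3/2 9177/10000
4 2 2277/2500
5 5/2 8807/10000
6 3 8647/10000
7 7/2 4219/5000
s(2.5y) = (1/(8807/10000) − 1)/(5/2) = 2386/44035 ≈ 5.4184%

step 1 [0.5y] bond c/2=3/200: DF=(1974581/2000000 − 3/200·(0))/(1+3/200) = 9727/10000 ≈ 0.972700
step 2 [1y] swap r/2=464/19263: DF=(1 − 464/19263·(0.972700))/(1+464/19263) = 596/625 ≈ 0.953600
step 3 [1.5y] swap r/2=823/28440: DF=(1 − 823/28440·(0.972700+0.953600))/(1+823/28440) = 9177/10000 ≈ 0.917700
step 4 [2y] zero: DF = P = 2277/2500 ≈ 0.910800
step 5 [2.5y] bond c/2=3/100: DF=(203953/200000 − 3/100·(0.972700+0.953600+0.917700+0.910800))/(1+3/100) = 8807/10000 ≈ 0.880700
step 6 [3y] zero: DF = P = 8647/10000 ≈ 0.864700
step 7 [3.5y] bond c/2=27/800: DF=(105791/100000 − 27/800·(0.972700+0.953600+0.917700+0.910800+0.880700+0.864700))/(1+27/800) = 4219/5000 ≈ 0.843800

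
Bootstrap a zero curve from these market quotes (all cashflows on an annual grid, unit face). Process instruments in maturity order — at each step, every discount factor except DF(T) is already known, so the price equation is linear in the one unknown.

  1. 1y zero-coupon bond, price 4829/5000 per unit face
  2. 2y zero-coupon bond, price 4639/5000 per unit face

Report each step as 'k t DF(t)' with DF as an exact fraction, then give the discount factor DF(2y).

1 1 4829/5000
2 2 4639/5000
DF(2y) = 4639/5000 ≈ 0.927800

step 1 [1y] zero: DF = P = 4829/5000 ≈ 0.965800
step 2 [2y] zero: DF = P = 4639/5000 ≈ 0.927800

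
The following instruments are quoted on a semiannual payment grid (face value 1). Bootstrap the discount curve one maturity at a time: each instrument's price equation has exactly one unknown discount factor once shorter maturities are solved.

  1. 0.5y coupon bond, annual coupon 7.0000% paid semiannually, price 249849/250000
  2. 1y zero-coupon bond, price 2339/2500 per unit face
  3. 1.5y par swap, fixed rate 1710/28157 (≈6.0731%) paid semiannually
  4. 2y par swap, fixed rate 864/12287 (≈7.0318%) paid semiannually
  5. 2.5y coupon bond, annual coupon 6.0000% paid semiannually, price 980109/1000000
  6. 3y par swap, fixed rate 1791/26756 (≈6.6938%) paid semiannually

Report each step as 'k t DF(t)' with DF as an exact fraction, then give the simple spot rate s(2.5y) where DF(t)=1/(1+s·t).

1 1/2 1207/1250
2 1 2339/2500
3 3/2 1829/2000
4 2 544/625
5 5/2 4221/5000
6 3 8209/10000
s(2.5y) = (1/(4221/5000) − 1)/(5/2) = 1558/21105 ≈ 7.3821%

step 1 [0.5y] bond c/2=7/200: DF=(249849/250000 − 7/200·(0))/(1+7/200) = 1207/1250 ≈ 0.965600
step 2 [1y] zero: DF = P = 2339/2500 ≈ 0.935600
step 3 [1.5y] swap r/2=855/28157: DF=(1 − 855/28157·(0.965600+0.935600))/(1+855/28157) = 1829/2000 ≈ 0.914500
step 4 [2y] swap r/2=432/12287: DF=(1 − 432/12287·(0.965600+0.935600+0.914500))/(1+432/12287) = 544/625 ≈ 0.870400
step 5 [2.5y] bond c/2=3/100: DF=(980109/1000000 − 3/100·(0.965600+0.935600+0.914500+0.870400))/(1+3/100) = 4221/5000 ≈ 0.844200
step 6 [3y] swap r/2=1791/53512: DF=(1 − 1791/53512·(0.965600+0.935600+0.914500+0.870400+0.844200))/(1+1791/53512) = 8209/10000 ≈ 0.820900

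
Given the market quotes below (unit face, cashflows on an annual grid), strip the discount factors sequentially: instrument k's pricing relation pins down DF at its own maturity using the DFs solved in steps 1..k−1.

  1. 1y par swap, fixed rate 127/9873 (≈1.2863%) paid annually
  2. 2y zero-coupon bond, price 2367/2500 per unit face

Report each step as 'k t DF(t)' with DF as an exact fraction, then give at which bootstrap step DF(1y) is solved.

1 1 9873/10000
2 2 2367/2500
DF(1y) is solved at step 1

step 1 [1y] swap r/1=127/9873: DF=(1 − 127/9873·(0))/(1+127/9873) = 9873/10000 ≈ 0.987300
step 2 [2y] zero: DF = P = 2367/2500 ≈ 0.946800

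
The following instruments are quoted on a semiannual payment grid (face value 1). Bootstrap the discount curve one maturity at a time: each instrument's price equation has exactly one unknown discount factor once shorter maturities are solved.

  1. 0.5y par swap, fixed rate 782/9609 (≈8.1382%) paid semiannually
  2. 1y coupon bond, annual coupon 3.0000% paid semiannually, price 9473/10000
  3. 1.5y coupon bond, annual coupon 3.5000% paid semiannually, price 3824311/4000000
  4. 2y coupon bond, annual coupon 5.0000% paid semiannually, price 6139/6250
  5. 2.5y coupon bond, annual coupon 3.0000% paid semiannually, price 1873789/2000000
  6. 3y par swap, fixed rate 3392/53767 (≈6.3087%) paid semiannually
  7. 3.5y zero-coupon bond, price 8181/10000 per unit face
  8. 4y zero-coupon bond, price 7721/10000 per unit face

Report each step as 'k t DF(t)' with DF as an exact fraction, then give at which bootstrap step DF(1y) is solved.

1 1/2 9609/10000
2 1 9191/10000
3 3/2 9073/10000
4 2 8903/10000
5 5/2 8687/10000
6 3 519/625
7 7/2 8181/10000
8 4 7721/10000
DF(1y) is solved at step 2

step 1 [0.5y] swap r/2=391/9609: DF=(1 − 391/9609·(0))/(1+391/9609) = 9609/10000 ≈ 0.960900
step 2 [1y] bond c/2=3/200: DF=(9473/10000 − 3/200·(0.960900))/(1+3/200) = 9191/10000 ≈ 0.919100
step 3 [1.5y] bond c/2=7/400: DF=(3824311/4000000 − 7/400·(0.960900+0.919100))/(1+7/400) = 9073/10000 ≈ 0.907300
step 4 [2y] bond c/2=1/40: DF=(6139/6250 − 1/40·(0.960900+0.919100+0.907300))/(1+1/40) = 8903/10000 ≈ 0.890300
step 5 [2.5y] bond c/2=3/200: DF=(1873789/2000000 − 3/200·(0.960900+0.919100+0.907300+0.890300))/(1+3/200) = 8687/10000 ≈ 0.868700
step 6 [3y] swap r/2=1696/53767: DF=(1 − 1696/53767·(0.960900+0.919100+0.907300+0.890300+0.868700))/(1+1696/53767) = 519/625 ≈ 0.830400
step 7 [3.5y] zero: DF = P = 8181/10000 ≈ 0.818100
step 8 [4y] zero: DF = P = 7721/10000 ≈ 0.772100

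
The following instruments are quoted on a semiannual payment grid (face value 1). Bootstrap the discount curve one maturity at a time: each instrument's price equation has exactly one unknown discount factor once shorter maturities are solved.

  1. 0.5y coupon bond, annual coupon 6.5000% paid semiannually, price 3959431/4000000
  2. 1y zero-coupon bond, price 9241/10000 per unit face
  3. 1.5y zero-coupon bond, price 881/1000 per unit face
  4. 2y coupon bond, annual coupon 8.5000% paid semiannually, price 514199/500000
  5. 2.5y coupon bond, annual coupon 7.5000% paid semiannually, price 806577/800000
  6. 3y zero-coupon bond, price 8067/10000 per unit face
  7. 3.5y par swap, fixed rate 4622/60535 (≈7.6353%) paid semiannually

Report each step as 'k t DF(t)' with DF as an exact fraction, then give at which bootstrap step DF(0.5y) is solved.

step 1 [0.5y] bond c/2=13/400: DF=(3959431/4000000 − 13/400·(0))/(1+13/400) = 9587/10000 ≈ 0.958700
step 2 [1y] zero: DF = P = 9241/10000 ≈ 0.924100
step 3 [1.5y] zero: DF = P = 881/1000 ≈ 0.881000
step 4 [2y] bond c/2=17/400: DF=(514199/500000 − 17/400·(0.958700+0.924100+0.881000))/(1+17/400) = 4369/5000 ≈ 0.873800
step 5 [2.5y] bond c/2=3/80: DF=(806577/800000 − 3/80·(0.958700+0.924100+0.881000+0.873800))/(1+3/80) = 8403/10000 ≈ 0.840300
step 6 [3y] zero: DF = P = 8067/10000 ≈ 0.806700
step 7 [3.5y] swap r/2=2311/60535: DF=(1 − 2311/60535·(0.958700+0.924100+0.881000+0.873800+0.840300+0.806700))/(1+2311/60535) = 7689/10000 ≈ 0.768900

1 1/2 9587/10000
2 1 9241/10000
3 3/2 881/1000
4 2 4369/5000
5 5/2 8403/10000
6 3 8067/10000
7 7/2 7689/10000
DF(0.5y) is solved at step 1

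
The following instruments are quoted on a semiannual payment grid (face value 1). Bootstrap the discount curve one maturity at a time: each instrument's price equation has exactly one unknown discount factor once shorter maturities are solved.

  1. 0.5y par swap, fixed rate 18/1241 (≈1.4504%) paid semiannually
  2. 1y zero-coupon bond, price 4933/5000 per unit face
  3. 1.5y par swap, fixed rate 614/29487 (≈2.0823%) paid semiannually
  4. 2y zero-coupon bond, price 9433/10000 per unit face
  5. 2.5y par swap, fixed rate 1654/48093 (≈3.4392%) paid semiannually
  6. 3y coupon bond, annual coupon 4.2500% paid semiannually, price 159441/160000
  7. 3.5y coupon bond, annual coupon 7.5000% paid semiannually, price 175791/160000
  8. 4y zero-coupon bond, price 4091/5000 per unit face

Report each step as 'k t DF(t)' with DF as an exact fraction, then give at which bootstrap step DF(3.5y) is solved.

1 1/2 1241/1250
2 1 4933/5000
3 3/2 9693/10000
4 2 9433/10000
5 5/2 9173/10000
6 3 8757/10000
7 7/2 1707/2000
8 4 4091/5000
DF(3.5y) is solved at step 7

step 1 [0.5y] swap r/2=9/1241: DF=(1 − 9/1241·(0))/(1+9/1241) = 1241/1250 ≈ 0.992800
step 2 [1y] zero: DF = P = 4933/5000 ≈ 0.986600
step 3 [1.5y] swap r/2=307/29487: DF=(1 − 307/29487·(0.992800+0.986600))/(1+307/29487) = 9693/10000 ≈ 0.969300
step 4 [2y] zero: DF = P = 9433/10000 ≈ 0.943300
step 5 [2.5y] swap r/2=827/48093: DF=(1 − 827/48093·(0.992800+0.986600+0.969300+0.943300))/(1+827/48093) = 9173/10000 ≈ 0.917300
step 6 [3y] bond c/2=17/800: DF=(159441/160000 − 17/800·(0.992800+0.986600+0.969300+0.943300+0.917300))/(1+17/800) = 8757/10000 ≈ 0.875700
step 7 [3.5y] bond c/2=3/80: DF=(175791/160000 − 3/80·(0.992800+0.986600+0.969300+0.943300+0.917300+0.875700))/(1+3/80) = 1707/2000 ≈ 0.853500
step 8 [4y] zero: DF = P = 4091/5000 ≈ 0.818200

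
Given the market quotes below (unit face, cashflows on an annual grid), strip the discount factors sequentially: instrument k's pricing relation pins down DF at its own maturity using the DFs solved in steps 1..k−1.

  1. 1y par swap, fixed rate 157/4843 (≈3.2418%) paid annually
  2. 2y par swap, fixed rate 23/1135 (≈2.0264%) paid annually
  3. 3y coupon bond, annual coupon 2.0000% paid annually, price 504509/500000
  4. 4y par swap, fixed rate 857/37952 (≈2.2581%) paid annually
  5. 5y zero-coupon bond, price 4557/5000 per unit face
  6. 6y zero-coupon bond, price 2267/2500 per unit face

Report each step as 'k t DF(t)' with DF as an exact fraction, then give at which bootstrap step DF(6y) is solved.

step 1 [1y] swap r/1=157/4843: DF=(1 − 157/4843·(0))/(1+157/4843) = 4843/5000 ≈ 0.968600
step 2 [2y] swap r/1=23/1135: DF=(1 − 23/1135·(0.968600))/(1+23/1135) = 9609/10000 ≈ 0.960900
step 3 [3y] bond c/1=1/50: DF=(504509/500000 − 1/50·(0.968600+0.960900))/(1+1/50) = 4757/5000 ≈ 0.951400
step 4 [4y] swap r/1=857/37952: DF=(1 − 857/37952·(0.968600+0.960900+0.951400))/(1+857/37952) = 9143/10000 ≈ 0.914300
step 5 [5y] zero: DF = P = 4557/5000 ≈ 0.911400
step 6 [6y] zero: DF = P = 2267/2500 ≈ 0.906800

1 1 4843/5000
2 2 9609/10000
3 3 4757/5000
4 4 9143/10000
5 5 4557/5000
6 6 2267/2500
DF(6y) is solved at step 6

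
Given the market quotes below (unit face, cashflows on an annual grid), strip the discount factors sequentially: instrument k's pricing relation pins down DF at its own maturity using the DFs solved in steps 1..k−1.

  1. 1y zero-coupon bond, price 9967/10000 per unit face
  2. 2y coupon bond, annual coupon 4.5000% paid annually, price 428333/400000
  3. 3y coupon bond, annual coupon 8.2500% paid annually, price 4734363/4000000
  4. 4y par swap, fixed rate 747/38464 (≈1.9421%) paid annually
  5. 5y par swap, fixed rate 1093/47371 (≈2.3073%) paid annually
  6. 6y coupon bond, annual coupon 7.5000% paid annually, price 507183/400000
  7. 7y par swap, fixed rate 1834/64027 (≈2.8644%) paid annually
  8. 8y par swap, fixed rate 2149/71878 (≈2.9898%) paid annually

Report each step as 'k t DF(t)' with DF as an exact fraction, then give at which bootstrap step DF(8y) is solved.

step 1 [1y] zero: DF = P = 9967/10000 ≈ 0.996700
step 2 [2y] bond c/1=9/200: DF=(428333/400000 − 9/200·(0.996700))/(1+9/200) = 4909/5000 ≈ 0.981800
step 3 [3y] bond c/1=33/400: DF=(4734363/4000000 − 33/400·(0.996700+0.981800))/(1+33/400) = 4713/5000 ≈ 0.942600
step 4 [4y] swap r/1=747/38464: DF=(1 − 747/38464·(0.996700+0.981800+0.942600))/(1+747/38464) = 9253/10000 ≈ 0.925300
step 5 [5y] swap r/1=1093/47371: DF=(1 − 1093/47371·(0.996700+0.981800+0.942600+0.925300))/(1+1093/47371) = 8907/10000 ≈ 0.890700
step 6 [6y] bond c/1=3/40: DF=(507183/400000 − 3/40·(0.996700+0.981800+0.942600+0.925300+0.890700))/(1+3/40) = 849/1000 ≈ 0.849000
step 7 [7y] swap r/1=1834/64027: DF=(1 − 1834/64027·(0.996700+0.981800+0.942600+0.925300+0.890700+0.849000))/(1+1834/64027) = 4083/5000 ≈ 0.816600
step 8 [8y] swap r/1=2149/71878: DF=(1 − 2149/71878·(0.996700+0.981800+0.942600+0.925300+0.890700+0.849000+0.816600))/(1+2149/71878) = 7851/10000 ≈ 0.785100

1 1 9967/10000
2 2 4909/5000
3 3 4713/5000
4 4 9253/10000
5 5 8907/10000
6 6 849/1000
7 7 4083/5000
8 8 7851/10000
DF(8y) is solved at step 8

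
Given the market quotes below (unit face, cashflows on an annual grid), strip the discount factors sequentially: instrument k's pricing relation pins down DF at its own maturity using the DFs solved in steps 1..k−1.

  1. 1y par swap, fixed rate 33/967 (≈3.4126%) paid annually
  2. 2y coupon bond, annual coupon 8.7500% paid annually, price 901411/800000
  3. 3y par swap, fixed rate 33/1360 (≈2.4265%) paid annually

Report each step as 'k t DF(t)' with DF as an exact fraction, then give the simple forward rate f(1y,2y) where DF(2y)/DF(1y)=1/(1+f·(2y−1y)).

step 1 [1y] swap r/1=33/967: DF=(1 − 33/967·(0))/(1+33/967) = 967/1000 ≈ 0.967000
step 2 [2y] bond c/1=7/80: DF=(901411/800000 − 7/80·(0.967000))/(1+7/80) = 9583/10000 ≈ 0.958300
step 3 [3y] swap r/1=33/1360: DF=(1 − 33/1360·(0.967000+0.958300))/(1+33/1360) = 9307/10000 ≈ 0.930700

1 1 967/1000
2 2 9583/10000
3 3 9307/10000
f(1y,2y) = ((967/1000)/(9583/10000) − 1)/(1) = 87/9583 ≈ 0.9079%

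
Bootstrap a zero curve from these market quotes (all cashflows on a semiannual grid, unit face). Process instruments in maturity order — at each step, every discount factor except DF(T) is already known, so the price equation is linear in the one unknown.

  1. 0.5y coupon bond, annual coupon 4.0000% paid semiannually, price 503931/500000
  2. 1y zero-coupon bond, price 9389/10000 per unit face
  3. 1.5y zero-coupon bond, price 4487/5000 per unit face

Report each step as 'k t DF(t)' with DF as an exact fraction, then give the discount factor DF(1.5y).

step 1 [0.5y] bond c/2=1/50: DF=(503931/500000 − 1/50·(0))/(1+1/50) = 9881/10000 ≈ 0.988100
step 2 [1y] zero: DF = P = 9389/10000 ≈ 0.938900
step 3 [1.5y] zero: DF = P = 4487/5000 ≈ 0.897400

1 1/2 9881/10000
2 1 9389/10000
3 3/2 4487/5000
DF(1.5y) = 4487/5000 ≈ 0.897400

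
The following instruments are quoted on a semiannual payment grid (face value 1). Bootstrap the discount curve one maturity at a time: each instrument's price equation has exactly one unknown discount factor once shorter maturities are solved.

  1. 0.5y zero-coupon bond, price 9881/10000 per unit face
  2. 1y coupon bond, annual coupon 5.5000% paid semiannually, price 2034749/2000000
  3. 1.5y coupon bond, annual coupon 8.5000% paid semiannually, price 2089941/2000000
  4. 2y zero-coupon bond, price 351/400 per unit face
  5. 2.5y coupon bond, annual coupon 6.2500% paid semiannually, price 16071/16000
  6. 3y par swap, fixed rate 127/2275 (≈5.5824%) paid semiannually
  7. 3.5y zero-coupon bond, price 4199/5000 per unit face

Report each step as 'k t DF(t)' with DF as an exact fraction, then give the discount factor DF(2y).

1 1/2 9881/10000
2 1 9637/10000
3 3/2 2307/2500
4 2 351/400
5 5/2 8603/10000
6 3 2119/2500
7 7/2 4199/5000
DF(2y) = 351/400 ≈ 0.877500

step 1 [0.5y] zero: DF = P = 9881/10000 ≈ 0.988100
step 2 [1y] bond c/2=11/400: DF=(2034749/2000000 − 11/400·(0.988100))/(1+11/400) = 9637/10000 ≈ 0.963700
step 3 [1.5y] bond c/2=17/400: DF=(2089941/2000000 − 17/400·(0.988100+0.963700))/(1+17/400) = 2307/2500 ≈ 0.922800
step 4 [2y] zero: DF = P = 351/400 ≈ 0.877500
step 5 [2.5y] bond c/2=1/32: DF=(16071/16000 − 1/32·(0.988100+0.963700+0.922800+0.877500))/(1+1/32) = 8603/10000 ≈ 0.860300
step 6 [3y] swap r/2=127/4550: DF=(1 − 127/4550·(0.988100+0.963700+0.922800+0.877500+0.860300))/(1+127/4550) = 2119/2500 ≈ 0.847600
step 7 [3.5y] zero: DF = P = 4199/5000 ≈ 0.839800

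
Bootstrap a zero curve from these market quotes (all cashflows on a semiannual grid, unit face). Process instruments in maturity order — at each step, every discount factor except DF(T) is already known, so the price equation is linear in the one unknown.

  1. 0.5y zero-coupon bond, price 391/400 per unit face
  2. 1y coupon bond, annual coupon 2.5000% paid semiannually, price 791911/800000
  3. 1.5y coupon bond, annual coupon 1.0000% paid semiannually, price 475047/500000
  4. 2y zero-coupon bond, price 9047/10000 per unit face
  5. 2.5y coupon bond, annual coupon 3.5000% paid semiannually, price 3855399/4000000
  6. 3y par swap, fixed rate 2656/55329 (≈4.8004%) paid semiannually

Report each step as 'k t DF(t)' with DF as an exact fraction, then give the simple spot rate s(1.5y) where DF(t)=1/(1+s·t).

step 1 [0.5y] zero: DF = P = 391/400 ≈ 0.977500
step 2 [1y] bond c/2=1/80: DF=(791911/800000 − 1/80·(0.977500))/(1+1/80) = 1207/1250 ≈ 0.965600
step 3 [1.5y] bond c/2=1/200: DF=(475047/500000 − 1/200·(0.977500+0.965600))/(1+1/200) = 9357/10000 ≈ 0.935700
step 4 [2y] zero: DF = P = 9047/10000 ≈ 0.904700
step 5 [2.5y] bond c/2=7/400: DF=(3855399/4000000 − 7/400·(0.977500+0.965600+0.935700+0.904700))/(1+7/400) = 4411/5000 ≈ 0.882200
step 6 [3y] swap r/2=1328/55329: DF=(1 − 1328/55329·(0.977500+0.965600+0.935700+0.904700+0.882200))/(1+1328/55329) = 542/625 ≈ 0.867200

1 1/2 391/400
2 1 1207/1250
3 3/2 9357/10000
4 2 9047/10000
5 5/2 4411/5000
6 3 542/625
s(1.5y) = (1/(9357/10000) − 1)/(3/2) = 1286/28071 ≈ 4.5812%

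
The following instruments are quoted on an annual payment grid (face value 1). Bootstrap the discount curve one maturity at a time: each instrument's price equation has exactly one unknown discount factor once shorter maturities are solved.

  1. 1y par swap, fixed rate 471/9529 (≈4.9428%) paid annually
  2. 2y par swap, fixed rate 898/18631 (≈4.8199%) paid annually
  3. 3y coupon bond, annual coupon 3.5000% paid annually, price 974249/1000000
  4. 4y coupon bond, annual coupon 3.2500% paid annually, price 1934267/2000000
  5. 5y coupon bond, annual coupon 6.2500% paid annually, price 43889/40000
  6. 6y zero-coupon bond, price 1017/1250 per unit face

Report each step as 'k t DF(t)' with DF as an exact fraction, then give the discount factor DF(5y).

1 1 9529/10000
2 2 4551/5000
3 3 8783/10000
4 4 1063/1250
5 5 4107/5000
6 6 1017/1250
DF(5y) = 4107/5000 ≈ 0.821400

step 1 [1y] swap r/1=471/9529: DF=(1 − 471/9529·(0))/(1+471/9529) = 9529/10000 ≈ 0.952900
step 2 [2y] swap r/1=898/18631: DF=(1 − 898/18631·(0.952900))/(1+898/18631) = 4551/5000 ≈ 0.910200
step 3 [3y] bond c/1=7/200: DF=(974249/1000000 − 7/200·(0.952900+0.910200))/(1+7/200) = 8783/10000 ≈ 0.878300
step 4 [4y] bond c/1=13/400: DF=(1934267/2000000 − 13/400·(0.952900+0.910200+0.878300))/(1+13/400) = 1063/1250 ≈ 0.850400
step 5 [5y] bond c/1=1/16: DF=(43889/40000 − 1/16·(0.952900+0.910200+0.878300+0.850400))/(1+1/16) = 4107/5000 ≈ 0.821400
step 6 [6y] zero: DF = P = 1017/1250 ≈ 0.813600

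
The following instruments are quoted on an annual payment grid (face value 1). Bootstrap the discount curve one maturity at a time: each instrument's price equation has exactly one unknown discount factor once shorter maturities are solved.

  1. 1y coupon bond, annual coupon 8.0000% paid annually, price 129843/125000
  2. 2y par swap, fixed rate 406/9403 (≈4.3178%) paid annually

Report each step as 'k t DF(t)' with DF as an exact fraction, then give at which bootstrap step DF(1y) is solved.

step 1 [1y] bond c/1=2/25: DF=(129843/125000 − 2/25·(0))/(1+2/25) = 4809/5000 ≈ 0.961800
step 2 [2y] swap r/1=406/9403: DF=(1 − 406/9403·(0.961800))/(1+406/9403) = 2297/2500 ≈ 0.918800

1 1 4809/5000
2 2 2297/2500
DF(1y) is solved at step 1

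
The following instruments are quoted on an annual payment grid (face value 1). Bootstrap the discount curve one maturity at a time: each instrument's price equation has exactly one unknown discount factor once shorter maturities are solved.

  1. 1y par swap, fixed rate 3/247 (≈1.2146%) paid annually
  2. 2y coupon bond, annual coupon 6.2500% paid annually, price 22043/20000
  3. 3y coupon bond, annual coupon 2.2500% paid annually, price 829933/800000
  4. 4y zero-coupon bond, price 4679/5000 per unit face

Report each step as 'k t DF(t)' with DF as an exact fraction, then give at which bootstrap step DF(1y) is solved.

1 1 247/250
2 2 612/625
3 3 9713/10000
4 4 4679/5000
DF(1y) is solved at step 1

step 1 [1y] swap r/1=3/247: DF=(1 − 3/247·(0))/(1+3/247) = 247/250 ≈ 0.988000
step 2 [2y] bond c/1=1/16: DF=(22043/20000 − 1/16·(0.988000))/(1+1/16) = 612/625 ≈ 0.979200
step 3 [3y] bond c/1=9/400: DF=(829933/800000 − 9/400·(0.988000+0.979200))/(1+9/400) = 9713/10000 ≈ 0.971300
step 4 [4y] zero: DF = P = 4679/5000 ≈ 0.935800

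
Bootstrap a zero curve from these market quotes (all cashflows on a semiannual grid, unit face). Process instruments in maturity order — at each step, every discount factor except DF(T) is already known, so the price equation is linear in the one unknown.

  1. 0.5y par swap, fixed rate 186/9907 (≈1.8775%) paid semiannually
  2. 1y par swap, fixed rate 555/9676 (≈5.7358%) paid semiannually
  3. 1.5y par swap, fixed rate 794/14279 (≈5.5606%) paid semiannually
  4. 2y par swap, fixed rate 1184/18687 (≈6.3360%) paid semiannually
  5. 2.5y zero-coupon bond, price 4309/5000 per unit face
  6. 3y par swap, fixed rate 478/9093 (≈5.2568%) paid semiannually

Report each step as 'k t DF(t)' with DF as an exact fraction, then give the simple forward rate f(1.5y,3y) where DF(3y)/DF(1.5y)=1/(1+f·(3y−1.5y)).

step 1 [0.5y] swap r/2=93/9907: DF=(1 − 93/9907·(0))/(1+93/9907) = 9907/10000 ≈ 0.990700
step 2 [1y] swap r/2=555/19352: DF=(1 − 555/19352·(0.990700))/(1+555/19352) = 1889/2000 ≈ 0.944500
step 3 [1.5y] swap r/2=397/14279: DF=(1 − 397/14279·(0.990700+0.944500))/(1+397/14279) = 4603/5000 ≈ 0.920600
step 4 [2y] swap r/2=592/18687: DF=(1 − 592/18687·(0.990700+0.944500+0.920600))/(1+592/18687) = 551/625 ≈ 0.881600
step 5 [2.5y] zero: DF = P = 4309/5000 ≈ 0.861800
step 6 [3y] swap r/2=239/9093: DF=(1 − 239/9093·(0.990700+0.944500+0.920600+0.881600+0.861800))/(1+239/9093) = 4283/5000 ≈ 0.856600

1 1/2 9907/10000
2 1 1889/2000
3 3/2 4603/5000
4 2 551/625
5 5/2 4309/5000
6 3 4283/5000
f(1.5y,3y) = ((4603/5000)/(4283/5000) − 1)/(3/2) = 640/12849 ≈ 4.9809%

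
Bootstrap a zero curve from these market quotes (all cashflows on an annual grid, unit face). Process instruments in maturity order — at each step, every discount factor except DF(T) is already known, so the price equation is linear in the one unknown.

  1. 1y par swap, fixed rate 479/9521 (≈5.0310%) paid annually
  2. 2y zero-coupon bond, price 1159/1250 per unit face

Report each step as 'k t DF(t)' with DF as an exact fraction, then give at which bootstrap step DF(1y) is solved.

1 1 9521/10000
2 2 1159/1250
DF(1y) is solved at step 1

step 1 [1y] swap r/1=479/9521: DF=(1 − 479/9521·(0))/(1+479/9521) = 9521/10000 ≈ 0.952100
step 2 [2y] zero: DF = P = 1159/1250 ≈ 0.927200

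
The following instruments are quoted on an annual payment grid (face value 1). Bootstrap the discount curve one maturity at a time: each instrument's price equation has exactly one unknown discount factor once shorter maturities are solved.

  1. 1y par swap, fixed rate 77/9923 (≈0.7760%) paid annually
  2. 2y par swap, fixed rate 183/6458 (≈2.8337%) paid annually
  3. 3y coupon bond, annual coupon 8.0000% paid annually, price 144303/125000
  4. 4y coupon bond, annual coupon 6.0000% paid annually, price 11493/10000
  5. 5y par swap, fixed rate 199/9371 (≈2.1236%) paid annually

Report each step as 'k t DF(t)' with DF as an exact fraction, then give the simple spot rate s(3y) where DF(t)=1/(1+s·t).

step 1 [1y] swap r/1=77/9923: DF=(1 − 77/9923·(0))/(1+77/9923) = 9923/10000 ≈ 0.992300
step 2 [2y] swap r/1=183/6458: DF=(1 − 183/6458·(0.992300))/(1+183/6458) = 9451/10000 ≈ 0.945100
step 3 [3y] bond c/1=2/25: DF=(144303/125000 − 2/25·(0.992300+0.945100))/(1+2/25) = 4627/5000 ≈ 0.925400
step 4 [4y] bond c/1=3/50: DF=(11493/10000 − 3/50·(0.992300+0.945100+0.925400))/(1+3/50) = 4611/5000 ≈ 0.922200
step 5 [5y] swap r/1=199/9371: DF=(1 − 199/9371·(0.992300+0.945100+0.925400+0.922200))/(1+199/9371) = 1801/2000 ≈ 0.900500

1 1 9923/10000
2 2 9451/10000
3 3 4627/5000
4 4 4611/5000
5 5 1801/2000
s(3y) = (1/(4627/5000) − 1)/(3) = 373/13881 ≈ 2.6871%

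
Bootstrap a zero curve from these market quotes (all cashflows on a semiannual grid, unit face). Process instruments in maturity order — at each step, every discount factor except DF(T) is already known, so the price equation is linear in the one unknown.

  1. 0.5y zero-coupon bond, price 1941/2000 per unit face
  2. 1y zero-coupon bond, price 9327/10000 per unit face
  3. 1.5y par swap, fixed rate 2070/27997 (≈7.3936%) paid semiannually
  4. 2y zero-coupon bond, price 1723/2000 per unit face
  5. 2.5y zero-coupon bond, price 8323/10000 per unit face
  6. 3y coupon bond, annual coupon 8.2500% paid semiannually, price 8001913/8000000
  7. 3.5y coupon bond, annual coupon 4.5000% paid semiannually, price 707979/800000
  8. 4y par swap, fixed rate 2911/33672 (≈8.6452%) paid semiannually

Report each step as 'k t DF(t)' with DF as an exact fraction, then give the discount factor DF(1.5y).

step 1 [0.5y] zero: DF = P = 1941/2000 ≈ 0.970500
step 2 [1y] zero: DF = P = 9327/10000 ≈ 0.932700
step 3 [1.5y] swap r/2=1035/27997: DF=(1 − 1035/27997·(0.970500+0.932700))/(1+1035/27997) = 1793/2000 ≈ 0.896500
step 4 [2y] zero: DF = P = 1723/2000 ≈ 0.861500
step 5 [2.5y] zero: DF = P = 8323/10000 ≈ 0.832300
step 6 [3y] bond c/2=33/800: DF=(8001913/8000000 − 33/800·(0.970500+0.932700+0.896500+0.861500+0.832300))/(1+33/800) = 3913/5000 ≈ 0.782600
step 7 [3.5y] bond c/2=9/400: DF=(707979/800000 − 9/400·(0.970500+0.932700+0.896500+0.861500+0.832300+0.782600))/(1+9/400) = 3747/5000 ≈ 0.749400
step 8 [4y] swap r/2=2911/67344: DF=(1 − 2911/67344·(0.970500+0.932700+0.896500+0.861500+0.832300+0.782600+0.749400))/(1+2911/67344) = 7089/10000 ≈ 0.708900

1 1/2 1941/2000
2 1 9327/10000
3 3/2 1793/2000
4 2 1723/2000
5 5/2 8323/10000
6 3 3913/5000
7 7/2 3747/5000
8 4 7089/10000
DF(1.5y) = 1793/2000 ≈ 0.896500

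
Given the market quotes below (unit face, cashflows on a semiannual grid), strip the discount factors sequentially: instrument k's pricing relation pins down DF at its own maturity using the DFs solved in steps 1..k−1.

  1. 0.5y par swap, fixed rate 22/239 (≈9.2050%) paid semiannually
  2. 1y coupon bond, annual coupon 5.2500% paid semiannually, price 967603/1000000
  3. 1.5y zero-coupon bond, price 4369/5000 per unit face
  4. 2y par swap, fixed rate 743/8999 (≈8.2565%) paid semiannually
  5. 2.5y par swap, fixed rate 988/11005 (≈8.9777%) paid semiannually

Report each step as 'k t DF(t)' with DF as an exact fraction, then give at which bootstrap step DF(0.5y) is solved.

step 1 [0.5y] swap r/2=11/239: DF=(1 − 11/239·(0))/(1+11/239) = 239/250 ≈ 0.956000
step 2 [1y] bond c/2=21/800: DF=(967603/1000000 − 21/800·(0.956000))/(1+21/800) = 574/625 ≈ 0.918400
step 3 [1.5y] zero: DF = P = 4369/5000 ≈ 0.873800
step 4 [2y] swap r/2=743/17998: DF=(1 − 743/17998·(0.956000+0.918400+0.873800))/(1+743/17998) = 4257/5000 ≈ 0.851400
step 5 [2.5y] swap r/2=494/11005: DF=(1 − 494/11005·(0.956000+0.918400+0.873800+0.851400))/(1+494/11005) = 1003/1250 ≈ 0.802400

1 1/2 239/250
2 1 574/625
3 3/2 4369/5000
4 2 4257/5000
5 5/2 1003/1250
DF(0.5y) is solved at step 1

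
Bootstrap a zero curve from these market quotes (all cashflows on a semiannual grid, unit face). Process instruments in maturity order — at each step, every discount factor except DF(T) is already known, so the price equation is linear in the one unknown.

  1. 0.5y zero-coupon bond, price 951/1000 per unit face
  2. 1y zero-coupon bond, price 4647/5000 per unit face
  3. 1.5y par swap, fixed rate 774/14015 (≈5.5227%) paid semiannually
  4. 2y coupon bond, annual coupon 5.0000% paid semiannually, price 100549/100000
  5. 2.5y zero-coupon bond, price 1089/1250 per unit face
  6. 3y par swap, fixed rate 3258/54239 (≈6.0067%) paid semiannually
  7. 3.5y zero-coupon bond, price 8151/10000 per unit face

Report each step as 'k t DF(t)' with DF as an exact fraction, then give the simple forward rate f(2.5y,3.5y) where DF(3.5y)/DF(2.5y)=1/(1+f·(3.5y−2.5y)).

step 1 [0.5y] zero: DF = P = 951/1000 ≈ 0.951000
step 2 [1y] zero: DF = P = 4647/5000 ≈ 0.929400
step 3 [1.5y] swap r/2=387/14015: DF=(1 − 387/14015·(0.951000+0.929400))/(1+387/14015) = 4613/5000 ≈ 0.922600
step 4 [2y] bond c/2=1/40: DF=(100549/100000 − 1/40·(0.951000+0.929400+0.922600))/(1+1/40) = 4563/5000 ≈ 0.912600
step 5 [2.5y] zero: DF = P = 1089/1250 ≈ 0.871200
step 6 [3y] swap r/2=1629/54239: DF=(1 − 1629/54239·(0.951000+0.929400+0.922600+0.912600+0.871200))/(1+1629/54239) = 8371/10000 ≈ 0.837100
step 7 [3.5y] zero: DF = P = 8151/10000 ≈ 0.815100

1 1/2 951/1000
2 1 4647/5000
3 3/2 4613/5000
4 2 4563/5000
5 5/2 1089/1250
6 3 8371/10000
7 7/2 8151/10000
f(2.5y,3.5y) = ((1089/1250)/(8151/10000) − 1)/(1) = 17/247 ≈ 6.8826%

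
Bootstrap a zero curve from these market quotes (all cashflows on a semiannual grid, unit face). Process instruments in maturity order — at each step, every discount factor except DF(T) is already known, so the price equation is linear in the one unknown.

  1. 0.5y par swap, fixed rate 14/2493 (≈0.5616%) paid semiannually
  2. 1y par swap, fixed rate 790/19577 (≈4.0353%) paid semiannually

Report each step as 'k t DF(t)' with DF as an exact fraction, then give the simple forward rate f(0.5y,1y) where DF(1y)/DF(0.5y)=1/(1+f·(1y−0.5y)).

1 1/2 2493/2500
2 1 1921/2000
f(0.5y,1y) = ((2493/2500)/(1921/2000) − 1)/(1/2) = 734/9605 ≈ 7.6419%

step 1 [0.5y] swap r/2=7/2493: DF=(1 − 7/2493·(0))/(1+7/2493) = 2493/2500 ≈ 0.997200
step 2 [1y] swap r/2=395/19577: DF=(1 − 395/19577·(0.997200))/(1+395/19577) = 1921/2000 ≈ 0.960500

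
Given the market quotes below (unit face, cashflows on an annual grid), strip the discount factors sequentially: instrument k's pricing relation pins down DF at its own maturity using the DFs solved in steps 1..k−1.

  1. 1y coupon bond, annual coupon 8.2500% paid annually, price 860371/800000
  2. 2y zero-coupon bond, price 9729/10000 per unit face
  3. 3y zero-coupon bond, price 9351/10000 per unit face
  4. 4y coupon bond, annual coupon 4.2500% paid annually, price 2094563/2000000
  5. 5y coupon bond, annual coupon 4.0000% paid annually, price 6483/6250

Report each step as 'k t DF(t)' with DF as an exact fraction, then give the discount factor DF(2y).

step 1 [1y] bond c/1=33/400: DF=(860371/800000 − 33/400·(0))/(1+33/400) = 1987/2000 ≈ 0.993500
step 2 [2y] zero: DF = P = 9729/10000 ≈ 0.972900
step 3 [3y] zero: DF = P = 9351/10000 ≈ 0.935100
step 4 [4y] bond c/1=17/400: DF=(2094563/2000000 − 17/400·(0.993500+0.972900+0.935100))/(1+17/400) = 8863/10000 ≈ 0.886300
step 5 [5y] bond c/1=1/25: DF=(6483/6250 − 1/25·(0.993500+0.972900+0.935100+0.886300))/(1+1/25) = 8517/10000 ≈ 0.851700

1 1 1987/2000
2 2 9729/10000
3 3 9351/10000
4 4 8863/10000
5 5 8517/10000
DF(2y) = 9729/10000 ≈ 0.972900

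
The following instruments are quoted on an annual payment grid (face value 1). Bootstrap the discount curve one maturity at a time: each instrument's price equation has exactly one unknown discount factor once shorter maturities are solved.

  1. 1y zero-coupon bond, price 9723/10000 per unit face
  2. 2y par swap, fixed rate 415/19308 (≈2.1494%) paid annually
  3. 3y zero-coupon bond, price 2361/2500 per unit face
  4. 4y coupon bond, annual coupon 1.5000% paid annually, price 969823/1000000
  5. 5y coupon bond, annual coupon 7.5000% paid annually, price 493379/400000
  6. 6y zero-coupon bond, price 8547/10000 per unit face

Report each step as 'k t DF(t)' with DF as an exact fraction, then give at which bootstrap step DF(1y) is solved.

step 1 [1y] zero: DF = P = 9723/10000 ≈ 0.972300
step 2 [2y] swap r/1=415/19308: DF=(1 − 415/19308·(0.972300))/(1+415/19308) = 1917/2000 ≈ 0.958500
step 3 [3y] zero: DF = P = 2361/2500 ≈ 0.944400
step 4 [4y] bond c/1=3/200: DF=(969823/1000000 − 3/200·(0.972300+0.958500+0.944400))/(1+3/200) = 913/1000 ≈ 0.913000
step 5 [5y] bond c/1=3/40: DF=(493379/400000 − 3/40·(0.972300+0.958500+0.944400+0.913000))/(1+3/40) = 8831/10000 ≈ 0.883100
step 6 [6y] zero: DF = P = 8547/10000 ≈ 0.854700

1 1 9723/10000
2 2 1917/2000
3 3 2361/2500
4 4 913/1000
5 5 8831/10000
6 6 8547/10000
DF(1y) is solved at step 1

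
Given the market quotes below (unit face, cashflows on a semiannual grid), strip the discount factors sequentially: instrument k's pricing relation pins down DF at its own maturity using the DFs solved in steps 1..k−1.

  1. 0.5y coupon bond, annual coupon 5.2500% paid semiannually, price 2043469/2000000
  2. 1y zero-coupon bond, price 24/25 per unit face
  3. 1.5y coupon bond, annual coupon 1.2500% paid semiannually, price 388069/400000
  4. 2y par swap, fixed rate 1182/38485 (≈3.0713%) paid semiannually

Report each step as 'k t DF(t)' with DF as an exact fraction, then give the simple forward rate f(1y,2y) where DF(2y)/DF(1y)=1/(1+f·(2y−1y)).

step 1 [0.5y] bond c/2=21/800: DF=(2043469/2000000 − 21/800·(0))/(1+21/800) = 2489/2500 ≈ 0.995600
step 2 [1y] zero: DF = P = 24/25 ≈ 0.960000
step 3 [1.5y] bond c/2=1/160: DF=(388069/400000 − 1/160·(0.995600+0.960000))/(1+1/160) = 119/125 ≈ 0.952000
step 4 [2y] swap r/2=591/38485: DF=(1 − 591/38485·(0.995600+0.960000+0.952000))/(1+591/38485) = 9409/10000 ≈ 0.940900

1 1/2 2489/2500
2 1 24/25
3 3/2 119/125
4 2 9409/10000
f(1y,2y) = ((24/25)/(9409/10000) − 1)/(1) = 191/9409 ≈ 2.0300%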